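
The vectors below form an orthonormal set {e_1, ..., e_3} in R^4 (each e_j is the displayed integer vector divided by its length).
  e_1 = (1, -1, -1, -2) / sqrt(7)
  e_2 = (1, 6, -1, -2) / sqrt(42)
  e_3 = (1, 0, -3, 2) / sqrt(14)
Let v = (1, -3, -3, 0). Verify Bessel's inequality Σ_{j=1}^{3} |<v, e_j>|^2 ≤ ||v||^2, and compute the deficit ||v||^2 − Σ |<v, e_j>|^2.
Σ |<v, e_j>|^2 = 395/21; ||v||^2 = 19; deficit = 4/21

Write each e_j = u_j / sqrt(<u_j, u_j>) where u_j is the displayed integer vector. Then <v, e_j> = <v, u_j> / sqrt(<u_j, u_j>), so |<v, e_j>|^2 = <v, u_j>^2 / <u_j, u_j>.
Coefficients: <v, e_1> = 7/sqrt(7), <v, e_2> = -14/sqrt(42), <v, e_3> = 10/sqrt(14).
Square and sum: Σ |<v, e_j>|^2 = 395/21.
Compute ||v||^2 = v·v = 19.
Deficit = 19 − 395/21 = 4/21 ≥ 0, confirming Bessel's inequality. (The deficit equals ||v − Σ <v,e_j> e_j||^2, the squared distance from v to span{e_j}.)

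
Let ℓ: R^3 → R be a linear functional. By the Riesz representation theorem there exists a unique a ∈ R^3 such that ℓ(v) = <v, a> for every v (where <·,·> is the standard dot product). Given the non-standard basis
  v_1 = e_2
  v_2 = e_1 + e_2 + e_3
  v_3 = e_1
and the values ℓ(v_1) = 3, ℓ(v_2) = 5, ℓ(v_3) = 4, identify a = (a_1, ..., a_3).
a = (4, 3, -2)

Write a = (a_1, ..., a_3) in the standard basis. For each basis vector v_i, ℓ(v_i) = <v_i, a> is a linear equation in the a_j's. Collect the n equations into a matrix system V a = ℓ, where row i of V is v_i (expressed in the standard basis). Since V is invertible (lower-triangular with 1s on the diagonal, up to permutation), solve by back-substitution:
  V =
[[0, 1, 0],
 [1, 1, 1],
 [1, 0, 0]]
  V a = (3, 5, 4)
Solving gives a = (4, 3, -2).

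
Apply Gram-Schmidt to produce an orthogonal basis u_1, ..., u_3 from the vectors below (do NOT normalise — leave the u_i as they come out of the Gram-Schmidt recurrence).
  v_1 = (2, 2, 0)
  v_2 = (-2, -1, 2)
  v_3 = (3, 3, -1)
Orthogonal basis:
  u_1 = (2, 2, 0)
  u_2 = (-1/2, 1/2, 2)
  u_3 = (-2/9, 2/9, -1/9)

Apply the Gram-Schmidt recurrence
  u_1 = v_1
  u_i = v_i − Σ_{j<i} ((v_i · u_j) / (u_j · u_j)) · u_j.

Step by step this gives:
  u_1 = (2, 2, 0)
  u_2 = (-1/2, 1/2, 2)
  u_3 = (-2/9, 2/9, -1/9)

Orthogonality check:
  u_2 · u_1 = 0 (should be 0)
  u_3 · u_1 = 0 (should be 0)
  u_3 · u_2 = 0 (should be 0)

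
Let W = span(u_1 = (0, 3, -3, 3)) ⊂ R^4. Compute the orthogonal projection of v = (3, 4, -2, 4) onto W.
proj_W(v) = (0, 10/3, -10/3, 10/3)

Set up U = [u_1 | ... | u_1] ∈ R^(4×1). The projector onto W = col(U) is P = U (U^T U)^(-1) U^T.
Compute U^T U =
  [27],
and U^T v = (30).
Solve U^T U · c = U^T v for the coefficients: c = (10/9). The projection is proj_W(v) = U c.
Check: (v - proj_W(v)) · u_1 = 0  (should be 0).
Result: proj_W(v) = (0, 10/3, -10/3, 10/3).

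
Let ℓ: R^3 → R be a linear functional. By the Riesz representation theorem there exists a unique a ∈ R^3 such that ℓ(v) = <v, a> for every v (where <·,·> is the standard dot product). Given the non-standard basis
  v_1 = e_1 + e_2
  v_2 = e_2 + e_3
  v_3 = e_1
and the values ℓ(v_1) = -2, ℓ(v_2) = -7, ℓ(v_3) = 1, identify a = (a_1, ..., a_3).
a = (1, -3, -4)

Write a = (a_1, ..., a_3) in the standard basis. For each basis vector v_i, ℓ(v_i) = <v_i, a> is a linear equation in the a_j's. Collect the n equations into a matrix system V a = ℓ, where row i of V is v_i (expressed in the standard basis). Since V is invertible (lower-triangular with 1s on the diagonal, up to permutation), solve by back-substitution:
  V =
[[1, 1, 0],
 [0, 1, 1],
 [1, 0, 0]]
  V a = (-2, -7, 1)
Solving gives a = (1, -3, -4).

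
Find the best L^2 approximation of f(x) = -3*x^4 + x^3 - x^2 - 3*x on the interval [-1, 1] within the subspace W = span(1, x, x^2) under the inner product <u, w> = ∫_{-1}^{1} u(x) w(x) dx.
g(x) = -25*x^2/7 - 12*x/5 + 9/35

The best approximation g ∈ W is the orthogonal projection of f onto W. Writing g = a_0 + a_1 x + a_2 x^2, the coefficients solve the normal equations G · a = b where
  G_{ij} = <φ_i, φ_j> and b_i = <f, φ_i>, with φ_0 = 1, φ_1 = x, φ_2 = x^2.
G =
  [2, 0, 2/3]
  [0, 2/3, 0]
  [2/3, 0, 2/5],
b = (-28/15, -8/5, -44/35).
Solving gives a_0 = 9/35, a_1 = -12/5, a_2 = -25/7, so
  g(x) = -25*x^2/7 - 12*x/5 + 9/35.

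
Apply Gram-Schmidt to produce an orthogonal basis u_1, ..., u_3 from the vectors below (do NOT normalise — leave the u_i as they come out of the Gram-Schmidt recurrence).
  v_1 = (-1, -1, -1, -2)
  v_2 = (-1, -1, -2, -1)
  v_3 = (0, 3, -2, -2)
Orthogonal basis:
  u_1 = (-1, -1, -1, -2)
  u_2 = (-1/7, -1/7, -8/7, 5/7)
  u_3 = (6/13, 45/13, -17/13, -17/13)

Apply the Gram-Schmidt recurrence
  u_1 = v_1
  u_i = v_i − Σ_{j<i} ((v_i · u_j) / (u_j · u_j)) · u_j.

Step by step this gives:
  u_1 = (-1, -1, -1, -2)
  u_2 = (-1/7, -1/7, -8/7, 5/7)
  u_3 = (6/13, 45/13, -17/13, -17/13)

Orthogonality check:
  u_2 · u_1 = 0 (should be 0)
  u_3 · u_1 = 0 (should be 0)
  u_3 · u_2 = 0 (should be 0)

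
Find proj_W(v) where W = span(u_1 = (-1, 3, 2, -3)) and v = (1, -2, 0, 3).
proj_W(v) = (16/23, -48/23, -32/23, 48/23)

Set up U = [u_1 | ... | u_1] ∈ R^(4×1). The projector onto W = col(U) is P = U (U^T U)^(-1) U^T.
Compute U^T U =
  [23],
and U^T v = (-16).
Solve U^T U · c = U^T v for the coefficients: c = (-16/23). The projection is proj_W(v) = U c.
Check: (v - proj_W(v)) · u_1 = 0  (should be 0).
Result: proj_W(v) = (16/23, -48/23, -32/23, 48/23).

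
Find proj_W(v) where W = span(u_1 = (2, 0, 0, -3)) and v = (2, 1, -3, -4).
proj_W(v) = (32/13, 0, 0, -48/13)

Set up U = [u_1 | ... | u_1] ∈ R^(4×1). The projector onto W = col(U) is P = U (U^T U)^(-1) U^T.
Compute U^T U =
  [13],
and U^T v = (16).
Solve U^T U · c = U^T v for the coefficients: c = (16/13). The projection is proj_W(v) = U c.
Check: (v - proj_W(v)) · u_1 = 0  (should be 0).
Result: proj_W(v) = (32/13, 0, 0, -48/13).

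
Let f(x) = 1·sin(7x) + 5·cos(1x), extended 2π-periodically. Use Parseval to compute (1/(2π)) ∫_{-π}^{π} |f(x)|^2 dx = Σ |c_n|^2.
Σ |c_n|^2 = 13

Expand |f|^2 and use orthogonality of {sin(nx), cos(mx)} on [-π, π]:
  ∫_{-π}^{π} sin(nx)^2 dx = π, ∫ cos(mx)^2 dx = π, and cross terms integrate to 0.
So ∫_{-π}^{π} f(x)^2 dx = 1^2 · π + 5^2 · π = (1 + 25)π.
Divide by 2π: (1 + 25)/2 = 13.
By Parseval, this equals Σ |c_n|^2.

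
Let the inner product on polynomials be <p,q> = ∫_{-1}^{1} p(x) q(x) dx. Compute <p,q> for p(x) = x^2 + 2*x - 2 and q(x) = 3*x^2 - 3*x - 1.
<p,q> = -52/15

Expand the product: p(x)·q(x) = 3*x^4 + 3*x^3 - 13*x^2 + 4*x + 2.
∫_{-1}^{1} of each monomial x^k gives [2/(k+1) if k even, 0 if k odd]. Integrating term-by-term (or equivalently evaluating the antiderivative F(x) = 3*x^5/5 + 3*x^4/4 - 13*x^3/3 + 2*x^2 + 2*x at the endpoints):
  F(1) − F(−1) = 61/60 − (269/60) = -52/15.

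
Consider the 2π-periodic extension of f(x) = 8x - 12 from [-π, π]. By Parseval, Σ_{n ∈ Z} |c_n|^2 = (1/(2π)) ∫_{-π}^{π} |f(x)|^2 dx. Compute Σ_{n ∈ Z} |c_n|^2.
Σ |c_n|^2 = 64π^2/3 + 144

Expand and integrate term by term over [-π, π]:
  ∫ (8x)^2 dx = 64·(2π^3/3); ∫ 2·8·(-12)·x dx = 0 (odd integrand); ∫ (-12)^2 dx = 144·2π.
So (1/(2π)) ∫_{-π}^{π} (8x - 12)^2 dx = 64π^2/3 + 144 = 64π^2/3 + 144.
Parseval ⇒ Σ |c_n|^2 = 64π^2/3 + 144.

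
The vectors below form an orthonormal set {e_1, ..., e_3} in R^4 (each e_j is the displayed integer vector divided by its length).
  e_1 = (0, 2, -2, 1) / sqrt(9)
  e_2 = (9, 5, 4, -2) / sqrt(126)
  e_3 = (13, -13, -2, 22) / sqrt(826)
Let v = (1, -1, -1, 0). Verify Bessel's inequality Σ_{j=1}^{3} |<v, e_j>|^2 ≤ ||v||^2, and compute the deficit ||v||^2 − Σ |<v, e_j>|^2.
Σ |<v, e_j>|^2 = 56/59; ||v||^2 = 3; deficit = 121/59

Write each e_j = u_j / sqrt(<u_j, u_j>) where u_j is the displayed integer vector. Then <v, e_j> = <v, u_j> / sqrt(<u_j, u_j>), so |<v, e_j>|^2 = <v, u_j>^2 / <u_j, u_j>.
Coefficients: <v, e_1> = 0/sqrt(9), <v, e_2> = 0/sqrt(126), <v, e_3> = 28/sqrt(826).
Square and sum: Σ |<v, e_j>|^2 = 56/59.
Compute ||v||^2 = v·v = 3.
Deficit = 3 − 56/59 = 121/59 ≥ 0, confirming Bessel's inequality. (The deficit equals ||v − Σ <v,e_j> e_j||^2, the squared distance from v to span{e_j}.)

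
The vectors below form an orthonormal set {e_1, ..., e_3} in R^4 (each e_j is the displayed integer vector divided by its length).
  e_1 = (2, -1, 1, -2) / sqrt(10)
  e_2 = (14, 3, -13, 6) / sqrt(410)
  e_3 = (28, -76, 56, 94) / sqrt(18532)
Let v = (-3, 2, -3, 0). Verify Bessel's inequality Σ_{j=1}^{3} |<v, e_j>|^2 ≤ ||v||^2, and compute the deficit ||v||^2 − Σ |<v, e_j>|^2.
Σ |<v, e_j>|^2 = 2365/113; ||v||^2 = 22; deficit = 121/113

Write each e_j = u_j / sqrt(<u_j, u_j>) where u_j is the displayed integer vector. Then <v, e_j> = <v, u_j> / sqrt(<u_j, u_j>), so |<v, e_j>|^2 = <v, u_j>^2 / <u_j, u_j>.
Coefficients: <v, e_1> = -11/sqrt(10), <v, e_2> = 3/sqrt(410), <v, e_3> = -404/sqrt(18532).
Square and sum: Σ |<v, e_j>|^2 = 2365/113.
Compute ||v||^2 = v·v = 22.
Deficit = 22 − 2365/113 = 121/113 ≥ 0, confirming Bessel's inequality. (The deficit equals ||v − Σ <v,e_j> e_j||^2, the squared distance from v to span{e_j}.)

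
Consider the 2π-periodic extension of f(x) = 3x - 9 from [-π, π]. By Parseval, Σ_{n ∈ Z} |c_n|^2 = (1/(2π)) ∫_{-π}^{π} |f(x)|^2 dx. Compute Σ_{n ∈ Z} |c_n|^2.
Σ |c_n|^2 = 3π^2 + 81

Expand and integrate term by term over [-π, π]:
  ∫ (3x)^2 dx = 9·(2π^3/3); ∫ 2·3·(-9)·x dx = 0 (odd integrand); ∫ (-9)^2 dx = 81·2π.
So (1/(2π)) ∫_{-π}^{π} (3x - 9)^2 dx = 9π^2/3 + 81 = 3π^2 + 81.
Parseval ⇒ Σ |c_n|^2 = 3π^2 + 81.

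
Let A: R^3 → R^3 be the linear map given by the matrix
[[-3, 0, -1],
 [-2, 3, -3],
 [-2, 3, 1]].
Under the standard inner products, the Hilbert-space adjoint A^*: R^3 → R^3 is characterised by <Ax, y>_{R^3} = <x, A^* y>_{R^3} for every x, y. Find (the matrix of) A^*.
A^* = A^T =
[[-3, -2, -2],
 [0, 3, 3],
 [-1, -3, 1]]

For real matrices with standard dot products, the defining identity <Ax, y> = <x, A^* y> gives (Ax)^T y = x^T (A^*) y, i.e. x^T A^T y = x^T (A^*) y. Since this holds for all x, y, we must have A^* = A^T. Therefore
A^* =
[[-3, -2, -2],
 [0, 3, 3],
 [-1, -3, 1]].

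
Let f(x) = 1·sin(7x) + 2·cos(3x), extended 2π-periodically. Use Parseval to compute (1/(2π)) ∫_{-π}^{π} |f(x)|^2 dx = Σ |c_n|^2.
Σ |c_n|^2 = 5/2

Expand |f|^2 and use orthogonality of {sin(nx), cos(mx)} on [-π, π]:
  ∫_{-π}^{π} sin(nx)^2 dx = π, ∫ cos(mx)^2 dx = π, and cross terms integrate to 0.
So ∫_{-π}^{π} f(x)^2 dx = 1^2 · π + 2^2 · π = (1 + 4)π.
Divide by 2π: (1 + 4)/2 = 5/2.
By Parseval, this equals Σ |c_n|^2.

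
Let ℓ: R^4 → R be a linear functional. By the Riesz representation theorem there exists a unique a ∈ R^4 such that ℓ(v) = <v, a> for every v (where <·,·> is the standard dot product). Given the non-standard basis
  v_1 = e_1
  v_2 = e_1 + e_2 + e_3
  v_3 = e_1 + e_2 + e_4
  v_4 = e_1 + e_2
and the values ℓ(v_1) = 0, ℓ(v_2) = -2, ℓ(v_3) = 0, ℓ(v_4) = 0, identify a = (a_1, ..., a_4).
a = (0, 0, -2, 0)

Write a = (a_1, ..., a_4) in the standard basis. For each basis vector v_i, ℓ(v_i) = <v_i, a> is a linear equation in the a_j's. Collect the n equations into a matrix system V a = ℓ, where row i of V is v_i (expressed in the standard basis). Since V is invertible (lower-triangular with 1s on the diagonal, up to permutation), solve by back-substitution:
  V =
[[1, 0, 0, 0],
 [1, 1, 1, 0],
 [1, 1, 0, 1],
 [1, 1, 0, 0]]
  V a = (0, -2, 0, 0)
Solving gives a = (0, 0, -2, 0).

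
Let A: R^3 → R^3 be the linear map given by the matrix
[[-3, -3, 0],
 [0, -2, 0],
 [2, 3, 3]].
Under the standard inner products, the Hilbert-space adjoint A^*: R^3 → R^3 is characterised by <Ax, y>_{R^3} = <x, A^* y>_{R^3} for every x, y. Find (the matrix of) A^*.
A^* = A^T =
[[-3, 0, 2],
 [-3, -2, 3],
 [0, 0, 3]]

For real matrices with standard dot products, the defining identity <Ax, y> = <x, A^* y> gives (Ax)^T y = x^T (A^*) y, i.e. x^T A^T y = x^T (A^*) y. Since this holds for all x, y, we must have A^* = A^T. Therefore
A^* =
[[-3, 0, 2],
 [-3, -2, 3],
 [0, 0, 3]].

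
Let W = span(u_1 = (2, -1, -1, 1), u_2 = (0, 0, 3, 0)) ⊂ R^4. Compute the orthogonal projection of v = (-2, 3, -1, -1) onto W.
proj_W(v) = (-8/3, 4/3, -1, -4/3)

Set up U = [u_1 | ... | u_2] ∈ R^(4×2). The projector onto W = col(U) is P = U (U^T U)^(-1) U^T.
Compute U^T U =
  [7, -3]
  [-3, 9],
and U^T v = (-7, -3).
Solve U^T U · c = U^T v for the coefficients: c = (-4/3, -7/9). The projection is proj_W(v) = U c.
Check: (v - proj_W(v)) · u_1 = 0  (should be 0).
Check: (v - proj_W(v)) · u_2 = 0  (should be 0).
Result: proj_W(v) = (-8/3, 4/3, -1, -4/3).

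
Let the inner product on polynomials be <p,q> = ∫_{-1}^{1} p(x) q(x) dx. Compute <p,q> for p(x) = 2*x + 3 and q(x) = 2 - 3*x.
<p,q> = 8

Expand the product: p(x)·q(x) = -6*x^2 - 5*x + 6.
∫_{-1}^{1} of each monomial x^k gives [2/(k+1) if k even, 0 if k odd]. Integrating term-by-term (or equivalently evaluating the antiderivative F(x) = -2*x^3 - 5*x^2/2 + 6*x at the endpoints):
  F(1) − F(−1) = 3/2 − (-13/2) = 8.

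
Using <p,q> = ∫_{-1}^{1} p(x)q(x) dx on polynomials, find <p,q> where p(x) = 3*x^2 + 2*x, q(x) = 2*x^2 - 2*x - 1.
<p,q> = -34/15

Expand the product: p(x)·q(x) = 6*x^4 - 2*x^3 - 7*x^2 - 2*x.
∫_{-1}^{1} of each monomial x^k gives [2/(k+1) if k even, 0 if k odd]. Integrating term-by-term (or equivalently evaluating the antiderivative F(x) = 6*x^5/5 - x^4/2 - 7*x^3/3 - x^2 at the endpoints):
  F(1) − F(−1) = -79/30 − (-11/30) = -34/15.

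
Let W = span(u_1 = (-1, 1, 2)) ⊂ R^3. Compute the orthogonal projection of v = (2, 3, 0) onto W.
proj_W(v) = (-1/6, 1/6, 1/3)

Set up U = [u_1 | ... | u_1] ∈ R^(3×1). The projector onto W = col(U) is P = U (U^T U)^(-1) U^T.
Compute U^T U =
  [6],
and U^T v = (1).
Solve U^T U · c = U^T v for the coefficients: c = (1/6). The projection is proj_W(v) = U c.
Check: (v - proj_W(v)) · u_1 = 0  (should be 0).
Result: proj_W(v) = (-1/6, 1/6, 1/3).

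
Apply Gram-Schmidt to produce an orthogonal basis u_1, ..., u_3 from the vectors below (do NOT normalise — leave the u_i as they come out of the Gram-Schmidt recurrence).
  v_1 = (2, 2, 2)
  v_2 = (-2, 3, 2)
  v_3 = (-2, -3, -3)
Orthogonal basis:
  u_1 = (2, 2, 2)
  u_2 = (-3, 2, 1)
  u_3 = (1/42, 2/21, -5/42)

Apply the Gram-Schmidt recurrence
  u_1 = v_1
  u_i = v_i − Σ_{j<i} ((v_i · u_j) / (u_j · u_j)) · u_j.

Step by step this gives:
  u_1 = (2, 2, 2)
  u_2 = (-3, 2, 1)
  u_3 = (1/42, 2/21, -5/42)

Orthogonality check:
  u_2 · u_1 = 0 (should be 0)
  u_3 · u_1 = 0 (should be 0)
  u_3 · u_2 = 0 (should be 0)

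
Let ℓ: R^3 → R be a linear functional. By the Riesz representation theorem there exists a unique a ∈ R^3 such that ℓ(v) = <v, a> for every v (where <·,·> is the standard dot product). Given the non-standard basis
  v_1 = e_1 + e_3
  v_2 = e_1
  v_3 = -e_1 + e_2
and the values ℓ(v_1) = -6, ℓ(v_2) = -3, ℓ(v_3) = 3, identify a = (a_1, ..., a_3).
a = (-3, 0, -3)

Write a = (a_1, ..., a_3) in the standard basis. For each basis vector v_i, ℓ(v_i) = <v_i, a> is a linear equation in the a_j's. Collect the n equations into a matrix system V a = ℓ, where row i of V is v_i (expressed in the standard basis). Since V is invertible (lower-triangular with 1s on the diagonal, up to permutation), solve by back-substitution:
  V =
[[1, 0, 1],
 [1, 0, 0],
 [-1, 1, 0]]
  V a = (-6, -3, 3)
Solving gives a = (-3, 0, -3).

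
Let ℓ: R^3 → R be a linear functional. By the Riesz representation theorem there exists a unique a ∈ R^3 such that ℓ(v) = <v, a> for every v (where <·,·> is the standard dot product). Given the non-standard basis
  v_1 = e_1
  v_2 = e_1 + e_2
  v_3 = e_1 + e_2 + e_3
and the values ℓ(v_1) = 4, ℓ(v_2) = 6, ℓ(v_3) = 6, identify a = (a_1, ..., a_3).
a = (4, 2, 0)

Write a = (a_1, ..., a_3) in the standard basis. For each basis vector v_i, ℓ(v_i) = <v_i, a> is a linear equation in the a_j's. Collect the n equations into a matrix system V a = ℓ, where row i of V is v_i (expressed in the standard basis). Since V is invertible (lower-triangular with 1s on the diagonal, up to permutation), solve by back-substitution:
  V =
[[1, 0, 0],
 [1, 1, 0],
 [1, 1, 1]]
  V a = (4, 6, 6)
Solving gives a = (4, 2, 0).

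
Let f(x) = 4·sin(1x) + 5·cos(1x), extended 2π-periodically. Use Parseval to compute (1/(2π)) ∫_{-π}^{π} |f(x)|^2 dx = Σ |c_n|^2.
Σ |c_n|^2 = 41/2

Expand |f|^2 and use orthogonality of {sin(nx), cos(mx)} on [-π, π]:
  ∫_{-π}^{π} sin(nx)^2 dx = π, ∫ cos(mx)^2 dx = π, and cross terms integrate to 0.
So ∫_{-π}^{π} f(x)^2 dx = 4^2 · π + 5^2 · π = (16 + 25)π.
Divide by 2π: (16 + 25)/2 = 41/2.
By Parseval, this equals Σ |c_n|^2.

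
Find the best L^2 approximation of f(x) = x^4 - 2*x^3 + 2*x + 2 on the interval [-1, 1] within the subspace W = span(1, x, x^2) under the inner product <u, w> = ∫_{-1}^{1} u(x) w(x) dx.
g(x) = 6*x^2/7 + 4*x/5 + 67/35

The best approximation g ∈ W is the orthogonal projection of f onto W. Writing g = a_0 + a_1 x + a_2 x^2, the coefficients solve the normal equations G · a = b where
  G_{ij} = <φ_i, φ_j> and b_i = <f, φ_i>, with φ_0 = 1, φ_1 = x, φ_2 = x^2.
G =
  [2, 0, 2/3]
  [0, 2/3, 0]
  [2/3, 0, 2/5],
b = (22/5, 8/15, 34/21).
Solving gives a_0 = 67/35, a_1 = 4/5, a_2 = 6/7, so
  g(x) = 6*x^2/7 + 4*x/5 + 67/35.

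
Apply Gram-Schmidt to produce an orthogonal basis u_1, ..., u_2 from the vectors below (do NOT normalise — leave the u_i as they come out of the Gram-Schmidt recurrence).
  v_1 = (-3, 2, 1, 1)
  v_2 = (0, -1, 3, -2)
Orthogonal basis:
  u_1 = (-3, 2, 1, 1)
  u_2 = (-1/5, -13/15, 46/15, -29/15)

Apply the Gram-Schmidt recurrence
  u_1 = v_1
  u_i = v_i − Σ_{j<i} ((v_i · u_j) / (u_j · u_j)) · u_j.

Step by step this gives:
  u_1 = (-3, 2, 1, 1)
  u_2 = (-1/5, -13/15, 46/15, -29/15)

Orthogonality check:
  u_2 · u_1 = 0 (should be 0)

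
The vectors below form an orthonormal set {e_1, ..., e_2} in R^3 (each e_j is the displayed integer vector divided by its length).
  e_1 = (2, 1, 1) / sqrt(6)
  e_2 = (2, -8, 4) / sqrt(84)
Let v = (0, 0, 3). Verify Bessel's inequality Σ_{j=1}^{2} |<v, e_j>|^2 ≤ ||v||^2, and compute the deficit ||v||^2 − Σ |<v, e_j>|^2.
Σ |<v, e_j>|^2 = 45/14; ||v||^2 = 9; deficit = 81/14

Write each e_j = u_j / sqrt(<u_j, u_j>) where u_j is the displayed integer vector. Then <v, e_j> = <v, u_j> / sqrt(<u_j, u_j>), so |<v, e_j>|^2 = <v, u_j>^2 / <u_j, u_j>.
Coefficients: <v, e_1> = 3/sqrt(6), <v, e_2> = 12/sqrt(84).
Square and sum: Σ |<v, e_j>|^2 = 45/14.
Compute ||v||^2 = v·v = 9.
Deficit = 9 − 45/14 = 81/14 ≥ 0, confirming Bessel's inequality. (The deficit equals ||v − Σ <v,e_j> e_j||^2, the squared distance from v to span{e_j}.)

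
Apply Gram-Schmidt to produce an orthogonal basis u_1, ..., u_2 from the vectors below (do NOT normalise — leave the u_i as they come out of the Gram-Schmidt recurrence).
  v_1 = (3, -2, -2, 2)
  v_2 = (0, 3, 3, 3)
Orthogonal basis:
  u_1 = (3, -2, -2, 2)
  u_2 = (6/7, 17/7, 17/7, 25/7)

Apply the Gram-Schmidt recurrence
  u_1 = v_1
  u_i = v_i − Σ_{j<i} ((v_i · u_j) / (u_j · u_j)) · u_j.

Step by step this gives:
  u_1 = (3, -2, -2, 2)
  u_2 = (6/7, 17/7, 17/7, 25/7)

Orthogonality check:
  u_2 · u_1 = 0 (should be 0)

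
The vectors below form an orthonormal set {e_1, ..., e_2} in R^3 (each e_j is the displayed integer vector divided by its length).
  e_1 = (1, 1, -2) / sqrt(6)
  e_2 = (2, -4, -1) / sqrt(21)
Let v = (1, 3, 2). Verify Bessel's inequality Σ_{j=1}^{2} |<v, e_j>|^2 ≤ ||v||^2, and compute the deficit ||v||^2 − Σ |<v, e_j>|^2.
Σ |<v, e_j>|^2 = 48/7; ||v||^2 = 14; deficit = 50/7

Write each e_j = u_j / sqrt(<u_j, u_j>) where u_j is the displayed integer vector. Then <v, e_j> = <v, u_j> / sqrt(<u_j, u_j>), so |<v, e_j>|^2 = <v, u_j>^2 / <u_j, u_j>.
Coefficients: <v, e_1> = 0/sqrt(6), <v, e_2> = -12/sqrt(21).
Square and sum: Σ |<v, e_j>|^2 = 48/7.
Compute ||v||^2 = v·v = 14.
Deficit = 14 − 48/7 = 50/7 ≥ 0, confirming Bessel's inequality. (The deficit equals ||v − Σ <v,e_j> e_j||^2, the squared distance from v to span{e_j}.)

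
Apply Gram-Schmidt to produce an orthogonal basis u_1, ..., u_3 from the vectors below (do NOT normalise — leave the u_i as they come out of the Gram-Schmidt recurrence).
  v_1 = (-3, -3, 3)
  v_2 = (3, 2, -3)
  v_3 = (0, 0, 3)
Orthogonal basis:
  u_1 = (-3, -3, 3)
  u_2 = (1/3, -2/3, -1/3)
  u_3 = (3/2, 0, 3/2)

Apply the Gram-Schmidt recurrence
  u_1 = v_1
  u_i = v_i − Σ_{j<i} ((v_i · u_j) / (u_j · u_j)) · u_j.

Step by step this gives:
  u_1 = (-3, -3, 3)
  u_2 = (1/3, -2/3, -1/3)
  u_3 = (3/2, 0, 3/2)

Orthogonality check:
  u_2 · u_1 = 0 (should be 0)
  u_3 · u_1 = 0 (should be 0)
  u_3 · u_2 = 0 (should be 0)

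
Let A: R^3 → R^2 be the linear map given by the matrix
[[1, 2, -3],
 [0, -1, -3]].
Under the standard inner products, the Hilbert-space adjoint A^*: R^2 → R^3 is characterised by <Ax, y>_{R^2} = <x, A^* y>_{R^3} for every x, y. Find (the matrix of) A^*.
A^* = A^T =
[[1, 0],
 [2, -1],
 [-3, -3]]

For real matrices with standard dot products, the defining identity <Ax, y> = <x, A^* y> gives (Ax)^T y = x^T (A^*) y, i.e. x^T A^T y = x^T (A^*) y. Since this holds for all x, y, we must have A^* = A^T. Therefore
A^* =
[[1, 0],
 [2, -1],
 [-3, -3]].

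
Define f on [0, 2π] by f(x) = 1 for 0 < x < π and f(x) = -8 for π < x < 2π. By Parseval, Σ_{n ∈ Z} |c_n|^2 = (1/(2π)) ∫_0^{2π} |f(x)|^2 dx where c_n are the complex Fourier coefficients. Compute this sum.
Σ |c_n|^2 = 65/2

Parseval equates the L^2 energy of f (normalised by 1/(2π)) with the ℓ^2 sum of its Fourier coefficients: (1/(2π)) ∫_0^{2π} |f|^2 = Σ |c_n|^2.
Compute the left side: (1/(2π)) [∫_0^π 1^2 dx + ∫_π^{2π} (-8)^2 dx] = (1/(2π)) · (1π + 64π) = (1 + 64)/2 = 65/2.
So Σ_{n ∈ Z} |c_n|^2 = 65/2.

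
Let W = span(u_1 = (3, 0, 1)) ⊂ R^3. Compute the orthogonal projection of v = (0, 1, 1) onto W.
proj_W(v) = (3/10, 0, 1/10)

Set up U = [u_1 | ... | u_1] ∈ R^(3×1). The projector onto W = col(U) is P = U (U^T U)^(-1) U^T.
Compute U^T U =
  [10],
and U^T v = (1).
Solve U^T U · c = U^T v for the coefficients: c = (1/10). The projection is proj_W(v) = U c.
Check: (v - proj_W(v)) · u_1 = 0  (should be 0).
Result: proj_W(v) = (3/10, 0, 1/10).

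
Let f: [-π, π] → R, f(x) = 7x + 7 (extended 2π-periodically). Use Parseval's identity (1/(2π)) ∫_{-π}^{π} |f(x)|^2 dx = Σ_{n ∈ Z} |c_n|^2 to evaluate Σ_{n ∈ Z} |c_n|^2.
Σ |c_n|^2 = 49π^2/3 + 49

Expand and integrate term by term over [-π, π]:
  ∫ (7x)^2 dx = 49·(2π^3/3); ∫ 2·7·(7)·x dx = 0 (odd integrand); ∫ 7^2 dx = 49·2π.
So (1/(2π)) ∫_{-π}^{π} (7x + 7)^2 dx = 49π^2/3 + 49 = 49π^2/3 + 49.
Parseval ⇒ Σ |c_n|^2 = 49π^2/3 + 49.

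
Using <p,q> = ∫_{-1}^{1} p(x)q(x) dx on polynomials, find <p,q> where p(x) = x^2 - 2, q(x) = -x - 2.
<p,q> = 20/3

Expand the product: p(x)·q(x) = -x^3 - 2*x^2 + 2*x + 4.
∫_{-1}^{1} of each monomial x^k gives [2/(k+1) if k even, 0 if k odd]. Integrating term-by-term (or equivalently evaluating the antiderivative F(x) = -x^4/4 - 2*x^3/3 + x^2 + 4*x at the endpoints):
  F(1) − F(−1) = 49/12 − (-31/12) = 20/3.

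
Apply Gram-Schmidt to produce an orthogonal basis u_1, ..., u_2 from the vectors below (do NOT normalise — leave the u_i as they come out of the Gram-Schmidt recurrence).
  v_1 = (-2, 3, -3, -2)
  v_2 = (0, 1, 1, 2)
Orthogonal basis:
  u_1 = (-2, 3, -3, -2)
  u_2 = (-4/13, 19/13, 7/13, 22/13)

Apply the Gram-Schmidt recurrence
  u_1 = v_1
  u_i = v_i − Σ_{j<i} ((v_i · u_j) / (u_j · u_j)) · u_j.

Step by step this gives:
  u_1 = (-2, 3, -3, -2)
  u_2 = (-4/13, 19/13, 7/13, 22/13)

Orthogonality check:
  u_2 · u_1 = 0 (should be 0)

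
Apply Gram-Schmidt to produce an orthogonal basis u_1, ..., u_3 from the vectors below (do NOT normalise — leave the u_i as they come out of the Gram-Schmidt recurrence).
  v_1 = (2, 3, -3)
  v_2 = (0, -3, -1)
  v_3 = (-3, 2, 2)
Orthogonal basis:
  u_1 = (2, 3, -3)
  u_2 = (6/11, -24/11, -20/11)
  u_3 = (-42/23, 7/23, -21/23)

Apply the Gram-Schmidt recurrence
  u_1 = v_1
  u_i = v_i − Σ_{j<i} ((v_i · u_j) / (u_j · u_j)) · u_j.

Step by step this gives:
  u_1 = (2, 3, -3)
  u_2 = (6/11, -24/11, -20/11)
  u_3 = (-42/23, 7/23, -21/23)

Orthogonality check:
  u_2 · u_1 = 0 (should be 0)
  u_3 · u_1 = 0 (should be 0)
  u_3 · u_2 = 0 (should be 0)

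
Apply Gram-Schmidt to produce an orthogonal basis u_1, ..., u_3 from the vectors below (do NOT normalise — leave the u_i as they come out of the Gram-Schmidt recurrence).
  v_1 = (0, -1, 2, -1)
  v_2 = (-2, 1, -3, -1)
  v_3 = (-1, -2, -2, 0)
Orthogonal basis:
  u_1 = (0, -1, 2, -1)
  u_2 = (-2, 0, -1, -2)
  u_3 = (-1/9, -7/3, -8/9, 5/9)

Apply the Gram-Schmidt recurrence
  u_1 = v_1
  u_i = v_i − Σ_{j<i} ((v_i · u_j) / (u_j · u_j)) · u_j.

Step by step this gives:
  u_1 = (0, -1, 2, -1)
  u_2 = (-2, 0, -1, -2)
  u_3 = (-1/9, -7/3, -8/9, 5/9)

Orthogonality check:
  u_2 · u_1 = 0 (should be 0)
  u_3 · u_1 = 0 (should be 0)
  u_3 · u_2 = 0 (should be 0)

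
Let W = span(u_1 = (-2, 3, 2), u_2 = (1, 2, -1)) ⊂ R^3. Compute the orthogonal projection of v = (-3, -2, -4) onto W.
proj_W(v) = (1/2, -2, -1/2)

Set up U = [u_1 | ... | u_2] ∈ R^(3×2). The projector onto W = col(U) is P = U (U^T U)^(-1) U^T.
Compute U^T U =
  [17, 2]
  [2, 6],
and U^T v = (-8, -3).
Solve U^T U · c = U^T v for the coefficients: c = (-3/7, -5/14). The projection is proj_W(v) = U c.
Check: (v - proj_W(v)) · u_1 = 0  (should be 0).
Check: (v - proj_W(v)) · u_2 = 0  (should be 0).
Result: proj_W(v) = (1/2, -2, -1/2).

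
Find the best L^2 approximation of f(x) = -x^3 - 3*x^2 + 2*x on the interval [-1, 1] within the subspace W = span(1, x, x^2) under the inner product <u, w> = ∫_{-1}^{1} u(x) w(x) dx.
g(x) = -3*x^2 + 7*x/5

The best approximation g ∈ W is the orthogonal projection of f onto W. Writing g = a_0 + a_1 x + a_2 x^2, the coefficients solve the normal equations G · a = b where
  G_{ij} = <φ_i, φ_j> and b_i = <f, φ_i>, with φ_0 = 1, φ_1 = x, φ_2 = x^2.
G =
  [2, 0, 2/3]
  [0, 2/3, 0]
  [2/3, 0, 2/5],
b = (-2, 14/15, -6/5).
Solving gives a_0 = 0, a_1 = 7/5, a_2 = -3, so
  g(x) = -3*x^2 + 7*x/5.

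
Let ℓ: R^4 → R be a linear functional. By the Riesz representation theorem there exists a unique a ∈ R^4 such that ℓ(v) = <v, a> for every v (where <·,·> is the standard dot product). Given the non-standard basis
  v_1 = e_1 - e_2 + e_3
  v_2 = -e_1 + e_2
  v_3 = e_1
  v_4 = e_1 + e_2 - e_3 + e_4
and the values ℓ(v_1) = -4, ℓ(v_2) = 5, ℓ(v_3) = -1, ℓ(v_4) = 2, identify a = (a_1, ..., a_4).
a = (-1, 4, 1, 0)

Write a = (a_1, ..., a_4) in the standard basis. For each basis vector v_i, ℓ(v_i) = <v_i, a> is a linear equation in the a_j's. Collect the n equations into a matrix system V a = ℓ, where row i of V is v_i (expressed in the standard basis). Since V is invertible (lower-triangular with 1s on the diagonal, up to permutation), solve by back-substitution:
  V =
[[1, -1, 1, 0],
 [-1, 1, 0, 0],
 [1, 0, 0, 0],
 [1, 1, -1, 1]]
  V a = (-4, 5, -1, 2)
Solving gives a = (-1, 4, 1, 0).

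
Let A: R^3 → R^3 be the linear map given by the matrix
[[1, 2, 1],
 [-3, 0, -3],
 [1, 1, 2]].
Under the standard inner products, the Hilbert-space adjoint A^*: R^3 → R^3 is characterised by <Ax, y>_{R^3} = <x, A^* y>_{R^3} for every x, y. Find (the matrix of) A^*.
A^* = A^T =
[[1, -3, 1],
 [2, 0, 1],
 [1, -3, 2]]

For real matrices with standard dot products, the defining identity <Ax, y> = <x, A^* y> gives (Ax)^T y = x^T (A^*) y, i.e. x^T A^T y = x^T (A^*) y. Since this holds for all x, y, we must have A^* = A^T. Therefore
A^* =
[[1, -3, 1],
 [2, 0, 1],
 [1, -3, 2]].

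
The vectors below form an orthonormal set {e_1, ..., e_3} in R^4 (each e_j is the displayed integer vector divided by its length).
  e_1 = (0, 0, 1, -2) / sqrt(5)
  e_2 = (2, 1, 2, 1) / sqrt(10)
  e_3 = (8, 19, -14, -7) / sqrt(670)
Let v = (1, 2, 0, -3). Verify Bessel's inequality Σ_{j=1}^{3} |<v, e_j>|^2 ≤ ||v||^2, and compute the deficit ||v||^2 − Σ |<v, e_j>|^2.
Σ |<v, e_j>|^2 = 14; ||v||^2 = 14; deficit = 0

Write each e_j = u_j / sqrt(<u_j, u_j>) where u_j is the displayed integer vector. Then <v, e_j> = <v, u_j> / sqrt(<u_j, u_j>), so |<v, e_j>|^2 = <v, u_j>^2 / <u_j, u_j>.
Coefficients: <v, e_1> = 6/sqrt(5), <v, e_2> = 1/sqrt(10), <v, e_3> = 67/sqrt(670).
Square and sum: Σ |<v, e_j>|^2 = 14.
Compute ||v||^2 = v·v = 14.
Deficit = 14 − 14 = 0 ≥ 0, confirming Bessel's inequality. (The deficit equals ||v − Σ <v,e_j> e_j||^2, the squared distance from v to span{e_j}.)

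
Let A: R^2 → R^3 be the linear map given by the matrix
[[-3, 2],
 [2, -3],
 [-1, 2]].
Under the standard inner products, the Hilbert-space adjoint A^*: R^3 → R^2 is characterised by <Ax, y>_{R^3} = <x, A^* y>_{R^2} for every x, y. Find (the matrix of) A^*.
A^* = A^T =
[[-3, 2, -1],
 [2, -3, 2]]

For real matrices with standard dot products, the defining identity <Ax, y> = <x, A^* y> gives (Ax)^T y = x^T (A^*) y, i.e. x^T A^T y = x^T (A^*) y. Since this holds for all x, y, we must have A^* = A^T. Therefore
A^* =
[[-3, 2, -1],
 [2, -3, 2]].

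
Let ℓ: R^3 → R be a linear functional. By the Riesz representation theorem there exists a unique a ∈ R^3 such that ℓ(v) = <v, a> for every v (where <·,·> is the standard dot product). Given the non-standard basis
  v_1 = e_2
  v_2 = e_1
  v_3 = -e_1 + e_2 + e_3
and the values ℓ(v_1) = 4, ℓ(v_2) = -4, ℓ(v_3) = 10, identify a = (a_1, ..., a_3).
a = (-4, 4, 2)

Write a = (a_1, ..., a_3) in the standard basis. For each basis vector v_i, ℓ(v_i) = <v_i, a> is a linear equation in the a_j's. Collect the n equations into a matrix system V a = ℓ, where row i of V is v_i (expressed in the standard basis). Since V is invertible (lower-triangular with 1s on the diagonal, up to permutation), solve by back-substitution:
  V =
[[0, 1, 0],
 [1, 0, 0],
 [-1, 1, 1]]
  V a = (4, -4, 10)
Solving gives a = (-4, 4, 2).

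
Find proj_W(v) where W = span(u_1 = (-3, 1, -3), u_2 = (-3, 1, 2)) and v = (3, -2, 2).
proj_W(v) = (33/10, -11/10, 2)

Set up U = [u_1 | ... | u_2] ∈ R^(3×2). The projector onto W = col(U) is P = U (U^T U)^(-1) U^T.
Compute U^T U =
  [19, 4]
  [4, 14],
and U^T v = (-17, -7).
Solve U^T U · c = U^T v for the coefficients: c = (-21/25, -13/50). The projection is proj_W(v) = U c.
Check: (v - proj_W(v)) · u_1 = 0  (should be 0).
Check: (v - proj_W(v)) · u_2 = 0  (should be 0).
Result: proj_W(v) = (33/10, -11/10, 2).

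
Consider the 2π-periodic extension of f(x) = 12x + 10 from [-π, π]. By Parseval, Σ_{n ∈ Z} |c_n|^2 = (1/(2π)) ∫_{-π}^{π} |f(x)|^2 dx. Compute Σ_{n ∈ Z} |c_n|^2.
Σ |c_n|^2 = 48π^2 + 100

Expand and integrate term by term over [-π, π]:
  ∫ (12x)^2 dx = 144·(2π^3/3); ∫ 2·12·(10)·x dx = 0 (odd integrand); ∫ 10^2 dx = 100·2π.
So (1/(2π)) ∫_{-π}^{π} (12x + 10)^2 dx = 144π^2/3 + 100 = 48π^2 + 100.
Parseval ⇒ Σ |c_n|^2 = 48π^2 + 100.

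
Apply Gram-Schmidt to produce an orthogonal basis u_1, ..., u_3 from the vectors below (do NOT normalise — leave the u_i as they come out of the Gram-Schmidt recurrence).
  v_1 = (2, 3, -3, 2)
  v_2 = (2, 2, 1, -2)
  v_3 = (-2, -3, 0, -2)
Orthogonal basis:
  u_1 = (2, 3, -3, 2)
  u_2 = (23/13, 43/26, 35/26, -29/13)
  u_3 = (-6/47, -24/47, -72/47, -66/47)

Apply the Gram-Schmidt recurrence
  u_1 = v_1
  u_i = v_i − Σ_{j<i} ((v_i · u_j) / (u_j · u_j)) · u_j.

Step by step this gives:
  u_1 = (2, 3, -3, 2)
  u_2 = (23/13, 43/26, 35/26, -29/13)
  u_3 = (-6/47, -24/47, -72/47, -66/47)

Orthogonality check:
  u_2 · u_1 = 0 (should be 0)
  u_3 · u_1 = 0 (should be 0)
  u_3 · u_2 = 0 (should be 0)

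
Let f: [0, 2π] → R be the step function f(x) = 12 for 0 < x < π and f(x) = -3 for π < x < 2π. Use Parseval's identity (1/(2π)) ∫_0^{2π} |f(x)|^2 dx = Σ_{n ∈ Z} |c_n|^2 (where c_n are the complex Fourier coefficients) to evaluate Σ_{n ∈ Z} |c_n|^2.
Σ |c_n|^2 = 153/2

Parseval equates the L^2 energy of f (normalised by 1/(2π)) with the ℓ^2 sum of its Fourier coefficients: (1/(2π)) ∫_0^{2π} |f|^2 = Σ |c_n|^2.
Compute the left side: (1/(2π)) [∫_0^π 12^2 dx + ∫_π^{2π} (-3)^2 dx] = (1/(2π)) · (144π + 9π) = (144 + 9)/2 = 153/2.
So Σ_{n ∈ Z} |c_n|^2 = 153/2.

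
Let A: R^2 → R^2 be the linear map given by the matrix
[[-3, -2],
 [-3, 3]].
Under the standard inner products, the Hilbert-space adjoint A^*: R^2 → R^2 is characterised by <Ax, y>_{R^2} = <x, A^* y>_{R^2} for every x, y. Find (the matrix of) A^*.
A^* = A^T =
[[-3, -3],
 [-2, 3]]

For real matrices with standard dot products, the defining identity <Ax, y> = <x, A^* y> gives (Ax)^T y = x^T (A^*) y, i.e. x^T A^T y = x^T (A^*) y. Since this holds for all x, y, we must have A^* = A^T. Therefore
A^* =
[[-3, -3],
 [-2, 3]].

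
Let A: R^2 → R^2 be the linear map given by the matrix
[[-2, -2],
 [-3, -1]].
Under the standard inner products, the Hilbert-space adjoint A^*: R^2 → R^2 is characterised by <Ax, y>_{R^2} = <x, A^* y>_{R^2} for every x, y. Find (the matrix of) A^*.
A^* = A^T =
[[-2, -3],
 [-2, -1]]

For real matrices with standard dot products, the defining identity <Ax, y> = <x, A^* y> gives (Ax)^T y = x^T (A^*) y, i.e. x^T A^T y = x^T (A^*) y. Since this holds for all x, y, we must have A^* = A^T. Therefore
A^* =
[[-2, -3],
 [-2, -1]].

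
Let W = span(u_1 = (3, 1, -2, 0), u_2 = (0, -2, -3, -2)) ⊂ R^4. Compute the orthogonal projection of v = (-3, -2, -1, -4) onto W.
proj_W(v) = (-213/74, -235/74, -52/37, -82/37)

Set up U = [u_1 | ... | u_2] ∈ R^(4×2). The projector onto W = col(U) is P = U (U^T U)^(-1) U^T.
Compute U^T U =
  [14, 4]
  [4, 17],
and U^T v = (-9, 15).
Solve U^T U · c = U^T v for the coefficients: c = (-71/74, 41/37). The projection is proj_W(v) = U c.
Check: (v - proj_W(v)) · u_1 = 0  (should be 0).
Check: (v - proj_W(v)) · u_2 = 0  (should be 0).
Result: proj_W(v) = (-213/74, -235/74, -52/37, -82/37).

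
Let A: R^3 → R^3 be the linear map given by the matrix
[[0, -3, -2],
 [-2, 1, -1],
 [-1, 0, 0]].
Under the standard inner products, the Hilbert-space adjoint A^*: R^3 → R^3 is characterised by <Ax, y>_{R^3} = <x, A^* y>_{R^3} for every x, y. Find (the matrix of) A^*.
A^* = A^T =
[[0, -2, -1],
 [-3, 1, 0],
 [-2, -1, 0]]

For real matrices with standard dot products, the defining identity <Ax, y> = <x, A^* y> gives (Ax)^T y = x^T (A^*) y, i.e. x^T A^T y = x^T (A^*) y. Since this holds for all x, y, we must have A^* = A^T. Therefore
A^* =
[[0, -2, -1],
 [-3, 1, 0],
 [-2, -1, 0]].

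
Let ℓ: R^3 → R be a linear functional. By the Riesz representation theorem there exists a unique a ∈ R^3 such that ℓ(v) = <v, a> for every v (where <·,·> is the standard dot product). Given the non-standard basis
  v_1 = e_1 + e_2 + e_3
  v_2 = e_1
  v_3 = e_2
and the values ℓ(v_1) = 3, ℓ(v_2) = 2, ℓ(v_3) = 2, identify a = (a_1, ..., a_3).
a = (2, 2, -1)

Write a = (a_1, ..., a_3) in the standard basis. For each basis vector v_i, ℓ(v_i) = <v_i, a> is a linear equation in the a_j's. Collect the n equations into a matrix system V a = ℓ, where row i of V is v_i (expressed in the standard basis). Since V is invertible (lower-triangular with 1s on the diagonal, up to permutation), solve by back-substitution:
  V =
[[1, 1, 1],
 [1, 0, 0],
 [0, 1, 0]]
  V a = (3, 2, 2)
Solving gives a = (2, 2, -1).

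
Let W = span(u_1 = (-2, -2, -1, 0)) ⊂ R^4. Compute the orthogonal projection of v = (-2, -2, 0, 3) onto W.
proj_W(v) = (-16/9, -16/9, -8/9, 0)

Set up U = [u_1 | ... | u_1] ∈ R^(4×1). The projector onto W = col(U) is P = U (U^T U)^(-1) U^T.
Compute U^T U =
  [9],
and U^T v = (8).
Solve U^T U · c = U^T v for the coefficients: c = (8/9). The projection is proj_W(v) = U c.
Check: (v - proj_W(v)) · u_1 = 0  (should be 0).
Result: proj_W(v) = (-16/9, -16/9, -8/9, 0).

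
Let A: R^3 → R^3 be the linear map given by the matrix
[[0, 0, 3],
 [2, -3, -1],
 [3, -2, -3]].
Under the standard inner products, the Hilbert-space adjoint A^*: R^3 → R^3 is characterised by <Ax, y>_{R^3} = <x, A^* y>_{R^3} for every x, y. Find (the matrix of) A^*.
A^* = A^T =
[[0, 2, 3],
 [0, -3, -2],
 [3, -1, -3]]

For real matrices with standard dot products, the defining identity <Ax, y> = <x, A^* y> gives (Ax)^T y = x^T (A^*) y, i.e. x^T A^T y = x^T (A^*) y. Since this holds for all x, y, we must have A^* = A^T. Therefore
A^* =
[[0, 2, 3],
 [0, -3, -2],
 [3, -1, -3]].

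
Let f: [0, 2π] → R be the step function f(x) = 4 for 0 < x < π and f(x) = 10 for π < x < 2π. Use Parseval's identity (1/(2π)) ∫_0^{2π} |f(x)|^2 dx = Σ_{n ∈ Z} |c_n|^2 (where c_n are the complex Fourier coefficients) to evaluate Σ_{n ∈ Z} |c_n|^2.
Σ |c_n|^2 = 58

Parseval equates the L^2 energy of f (normalised by 1/(2π)) with the ℓ^2 sum of its Fourier coefficients: (1/(2π)) ∫_0^{2π} |f|^2 = Σ |c_n|^2.
Compute the left side: (1/(2π)) [∫_0^π 4^2 dx + ∫_π^{2π} 10^2 dx] = (1/(2π)) · (16π + 100π) = (16 + 100)/2 = 58.
So Σ_{n ∈ Z} |c_n|^2 = 58.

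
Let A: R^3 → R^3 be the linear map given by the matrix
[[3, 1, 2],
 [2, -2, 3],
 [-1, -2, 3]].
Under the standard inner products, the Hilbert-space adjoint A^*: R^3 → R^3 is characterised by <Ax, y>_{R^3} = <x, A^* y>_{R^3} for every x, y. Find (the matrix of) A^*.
A^* = A^T =
[[3, 2, -1],
 [1, -2, -2],
 [2, 3, 3]]

For real matrices with standard dot products, the defining identity <Ax, y> = <x, A^* y> gives (Ax)^T y = x^T (A^*) y, i.e. x^T A^T y = x^T (A^*) y. Since this holds for all x, y, we must have A^* = A^T. Therefore
A^* =
[[3, 2, -1],
 [1, -2, -2],
 [2, 3, 3]].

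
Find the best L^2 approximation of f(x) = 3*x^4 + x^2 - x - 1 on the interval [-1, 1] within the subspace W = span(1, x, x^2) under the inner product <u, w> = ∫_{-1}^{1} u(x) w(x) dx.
g(x) = 25*x^2/7 - x - 44/35

The best approximation g ∈ W is the orthogonal projection of f onto W. Writing g = a_0 + a_1 x + a_2 x^2, the coefficients solve the normal equations G · a = b where
  G_{ij} = <φ_i, φ_j> and b_i = <f, φ_i>, with φ_0 = 1, φ_1 = x, φ_2 = x^2.
G =
  [2, 0, 2/3]
  [0, 2/3, 0]
  [2/3, 0, 2/5],
b = (-2/15, -2/3, 62/105).
Solving gives a_0 = -44/35, a_1 = -1, a_2 = 25/7, so
  g(x) = 25*x^2/7 - x - 44/35.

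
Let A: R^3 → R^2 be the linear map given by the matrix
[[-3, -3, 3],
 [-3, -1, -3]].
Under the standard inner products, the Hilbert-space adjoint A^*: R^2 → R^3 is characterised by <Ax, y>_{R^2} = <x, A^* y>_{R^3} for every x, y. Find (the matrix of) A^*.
A^* = A^T =
[[-3, -3],
 [-3, -1],
 [3, -3]]

For real matrices with standard dot products, the defining identity <Ax, y> = <x, A^* y> gives (Ax)^T y = x^T (A^*) y, i.e. x^T A^T y = x^T (A^*) y. Since this holds for all x, y, we must have A^* = A^T. Therefore
A^* =
[[-3, -3],
 [-3, -1],
 [3, -3]].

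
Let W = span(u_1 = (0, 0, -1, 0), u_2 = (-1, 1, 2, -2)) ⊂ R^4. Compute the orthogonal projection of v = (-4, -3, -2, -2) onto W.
proj_W(v) = (-5/6, 5/6, -2, -5/3)

Set up U = [u_1 | ... | u_2] ∈ R^(4×2). The projector onto W = col(U) is P = U (U^T U)^(-1) U^T.
Compute U^T U =
  [1, -2]
  [-2, 10],
and U^T v = (2, 1).
Solve U^T U · c = U^T v for the coefficients: c = (11/3, 5/6). The projection is proj_W(v) = U c.
Check: (v - proj_W(v)) · u_1 = 0  (should be 0).
Check: (v - proj_W(v)) · u_2 = 0  (should be 0).
Result: proj_W(v) = (-5/6, 5/6, -2, -5/3).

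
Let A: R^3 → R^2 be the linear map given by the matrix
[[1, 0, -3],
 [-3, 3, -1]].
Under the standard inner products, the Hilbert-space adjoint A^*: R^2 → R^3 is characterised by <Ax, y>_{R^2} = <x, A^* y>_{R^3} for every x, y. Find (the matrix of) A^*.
A^* = A^T =
[[1, -3],
 [0, 3],
 [-3, -1]]

For real matrices with standard dot products, the defining identity <Ax, y> = <x, A^* y> gives (Ax)^T y = x^T (A^*) y, i.e. x^T A^T y = x^T (A^*) y. Since this holds for all x, y, we must have A^* = A^T. Therefore
A^* =
[[1, -3],
 [0, 3],
 [-3, -1]].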